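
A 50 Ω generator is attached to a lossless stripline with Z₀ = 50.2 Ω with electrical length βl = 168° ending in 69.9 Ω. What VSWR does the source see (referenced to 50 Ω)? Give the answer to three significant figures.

VSWR ≈ 1.4

tan(βl) = -0.213
Z_in = Z_0·(Z_L + jZ_0·tanβl)/(Z_0 + jZ_L·tanβl) = 67.2 + j9.21 Ω
Γ_s = (Z_in − Z_s)/(Z_in + Z_s) = (17.2 + j9.21)/(117 + j9.21), |Γ_s| = 0.166
VSWR = (1 + |Γ_s|)/(1 − |Γ_s|)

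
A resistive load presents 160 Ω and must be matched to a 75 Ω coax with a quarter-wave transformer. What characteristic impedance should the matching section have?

Z_qwt ≈ 110 Ω

Z_qwt = √(Z_0·R_L) = √(75 × 160) = √12000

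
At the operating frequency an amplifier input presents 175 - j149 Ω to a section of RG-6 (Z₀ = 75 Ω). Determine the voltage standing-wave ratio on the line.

VSWR ≈ 4.22

Γ = (Z_L − Z_0)/(Z_L + Z_0) = (100 − j149)/(250 − j149)
|Γ| = 179/291 = 0.617
VSWR = (1 + |Γ|)/(1 − |Γ|) = 1.62/0.383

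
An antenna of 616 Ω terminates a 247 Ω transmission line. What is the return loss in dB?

Γ = (616 − 247)/(616 + 247) = 0.428
RL = −20·log₁₀|Γ| = −20·log₁₀(0.428)

RL ≈ 7.38 dB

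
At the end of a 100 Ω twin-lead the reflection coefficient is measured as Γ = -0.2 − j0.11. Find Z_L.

Z_L = Z_0·(1 + Γ)/(1 − Γ) = 100·(0.8 − j0.11)/(1.2 + j0.11)

Z_L ≈ 65.3 − j15.2 Ω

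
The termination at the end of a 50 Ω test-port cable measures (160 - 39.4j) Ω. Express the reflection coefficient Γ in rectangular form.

Γ = (Z_L − Z_0)/(Z_L + Z_0) = (110 − j39.4)/(210 − j39.4)

Γ ≈ 0.54 − j0.0863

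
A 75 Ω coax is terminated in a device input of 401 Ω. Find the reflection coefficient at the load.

Γ = (Z_L − Z_0)/(Z_L + Z_0) = (401 − 75)/(401 + 75) = 326/476

Γ = 0.685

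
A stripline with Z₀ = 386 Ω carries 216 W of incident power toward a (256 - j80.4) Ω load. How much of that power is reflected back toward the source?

|Γ| = |(-130 − j80.4)/(642 − j80.4)| = 0.236
|Γ|² = 0.0558
P_refl = |Γ|²·P_inc = 12.1 W, P_del = (1 − |Γ|²)·P_inc = 204 W

P_reflected ≈ 12.1 W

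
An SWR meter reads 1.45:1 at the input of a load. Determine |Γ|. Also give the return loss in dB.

|Γ| ≈ 0.184; return loss ≈ 14.7 dB

|Γ| = (S − 1)/(S + 1) = (1.45 − 1)/(1.45 + 1) = 0.45/2.45
RL = −20·log₁₀|Γ| = −20·log₁₀(0.184)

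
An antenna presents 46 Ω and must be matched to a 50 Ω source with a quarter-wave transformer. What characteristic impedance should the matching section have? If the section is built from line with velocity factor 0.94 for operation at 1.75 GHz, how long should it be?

Z_qwt ≈ 48 Ω; length ≈ 4.03 cm

Z_qwt = √(Z_0·R_L) = √(50 × 46) = √2300
λ = 0.94·c/f = 0.161 m, so l = λ/4 = 0.0403 m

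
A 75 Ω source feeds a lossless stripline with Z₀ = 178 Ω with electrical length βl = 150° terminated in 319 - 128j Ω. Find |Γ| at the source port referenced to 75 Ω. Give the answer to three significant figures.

tan(βl) = -0.577
Z_in = Z_0·(Z_L + jZ_0·tanβl)/(Z_0 + jZ_L·tanβl) = 301 + j138 Ω
Γ_s = (Z_in − Z_s)/(Z_in + Z_s) = (226 + j138)/(376 + j138), |Γ_s| = 0.661

|Γ| ≈ 0.661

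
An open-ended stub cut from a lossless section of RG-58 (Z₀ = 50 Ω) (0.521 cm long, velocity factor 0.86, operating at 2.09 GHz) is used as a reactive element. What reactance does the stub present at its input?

λ = v/f = 0.86·c / 2.09 GHz = 0.123 m
βl = 2π·l/λ = 2π × 0.0422 = 15.2°
tan(βl) = 0.272
For an open-ended stub, Z_in = −jZ_0·cot(βl) = −jZ_0/tan(βl)

X_in ≈ -184 Ω (capacitive)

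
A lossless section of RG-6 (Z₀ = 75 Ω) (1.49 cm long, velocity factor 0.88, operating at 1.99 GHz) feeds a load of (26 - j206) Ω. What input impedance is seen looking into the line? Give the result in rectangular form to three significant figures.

Z_in ≈ 3.99 − j42.9 Ω

λ = v/f = 0.88·c / 1.99 GHz = 0.133 m
βl = 2π·l/λ = 2π × 0.112 = 40.4°
tan(βl) = tan(40.4°) = 0.852
Z_in = Z_0·(Z_L + jZ_0·tanβl)/(Z_0 + jZ_L·tanβl)
     = 75·(26 − j142)/(251 + j22.2)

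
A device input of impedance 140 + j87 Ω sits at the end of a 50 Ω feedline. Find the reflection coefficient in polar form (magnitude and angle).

Γ ≈ 0.599 ∠ 19.4°

Γ = (Z_L − Z_0)/(Z_L + Z_0) = (90 + j87)/(190 + j87)
|Γ| = 125/209 = 0.599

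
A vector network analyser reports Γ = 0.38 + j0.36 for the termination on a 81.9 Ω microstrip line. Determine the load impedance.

Z_L ≈ 116 + j115 Ω

Z_L = Z_0·(1 + Γ)/(1 − Γ) = 81.9·(1.38 + j0.36)/(0.62 − j0.36)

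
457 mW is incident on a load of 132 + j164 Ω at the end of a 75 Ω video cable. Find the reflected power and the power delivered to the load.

|Γ| = |(57 + j164)/(207 + j164)| = 0.657
|Γ|² = 0.432
P_refl = |Γ|²·P_inc = 198 mW, P_del = (1 − |Γ|²)·P_inc = 259 mW

P_reflected ≈ 198 mW; P_delivered ≈ 259 mW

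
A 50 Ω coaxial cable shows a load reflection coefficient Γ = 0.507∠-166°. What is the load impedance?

Z_L ≈ 16.6 − j5.47 Ω

Z_L = Z_0·(1 + Γ)/(1 − Γ) = 50·(0.508 − j0.123)/(1.49 + j0.123)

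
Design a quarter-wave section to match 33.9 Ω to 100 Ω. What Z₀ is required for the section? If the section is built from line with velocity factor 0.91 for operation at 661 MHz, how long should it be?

Z_qwt = √(Z_0·R_L) = √(100 × 33.9) = √3390
λ = 0.91·c/f = 0.413 m, so l = λ/4 = 0.103 m

Z_qwt ≈ 58.2 Ω; length ≈ 10.3 cm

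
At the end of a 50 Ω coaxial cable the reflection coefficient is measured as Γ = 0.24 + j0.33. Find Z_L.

Z_L = Z_0·(1 + Γ)/(1 − Γ) = 50·(1.24 + j0.33)/(0.76 − j0.33)

Z_L ≈ 60.7 + j48.1 Ω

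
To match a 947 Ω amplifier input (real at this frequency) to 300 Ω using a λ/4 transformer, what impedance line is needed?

Z_qwt ≈ 533 Ω

Z_qwt = √(Z_0·R_L) = √(300 × 947) = √284100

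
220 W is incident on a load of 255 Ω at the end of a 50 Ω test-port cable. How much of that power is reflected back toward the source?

P_reflected ≈ 99.4 W

Γ = (255 − 50)/(255 + 50) = 0.672
|Γ|² = 0.452
P_refl = |Γ|²·P_inc = 99.4 W, P_del = (1 − |Γ|²)·P_inc = 121 W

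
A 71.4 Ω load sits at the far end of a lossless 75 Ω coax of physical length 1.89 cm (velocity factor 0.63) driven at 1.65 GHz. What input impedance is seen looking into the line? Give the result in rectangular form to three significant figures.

Z_in ≈ 76.7 + j3.31 Ω

λ = v/f = 0.63·c / 1.65 GHz = 0.115 m
βl = 2π·l/λ = 2π × 0.165 = 59.4°
tan(βl) = tan(59.4°) = 1.69
Z_in = Z_0·(Z_L + jZ_0·tanβl)/(Z_0 + jZ_L·tanβl)
     = 75·(71.4 + j127)/(75 + j121)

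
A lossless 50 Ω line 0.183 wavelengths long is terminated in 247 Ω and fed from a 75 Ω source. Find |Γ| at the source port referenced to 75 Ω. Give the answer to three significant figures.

βl = 2π × 0.183 = 65.9°
tan(βl) = 2.23
Z_in = Z_0·(Z_L + jZ_0·tanβl)/(Z_0 + jZ_L·tanβl) = 12.1 − j21.3 Ω
Γ_s = (Z_in − Z_s)/(Z_in + Z_s) = (-62.9 − j21.3)/(87.1 − j21.3), |Γ_s| = 0.742

|Γ| ≈ 0.742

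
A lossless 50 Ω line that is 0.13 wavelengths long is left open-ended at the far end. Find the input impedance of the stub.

Z_in ≈ −j47 Ω

βl = 2π × 0.13 = 46.8°
tan(βl) = 1.06
For an open-ended stub, Z_in = −jZ_0·cot(βl) = −jZ_0/tan(βl)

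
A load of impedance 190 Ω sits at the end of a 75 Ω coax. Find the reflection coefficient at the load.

Γ = (Z_L − Z_0)/(Z_L + Z_0) = (190 − 75)/(190 + 75) = 115/265

Γ = 0.434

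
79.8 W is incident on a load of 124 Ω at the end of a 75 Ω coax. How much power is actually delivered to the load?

Γ = (124 − 75)/(124 + 75) = 0.246
|Γ|² = 0.0606
P_refl = |Γ|²·P_inc = 4.84 W, P_del = (1 − |Γ|²)·P_inc = 75 W

P_delivered ≈ 75 W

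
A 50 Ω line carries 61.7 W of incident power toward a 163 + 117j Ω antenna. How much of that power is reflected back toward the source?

|Γ| = |(113 + j117)/(213 + j117)| = 0.669
|Γ|² = 0.448
P_refl = |Γ|²·P_inc = 27.6 W, P_del = (1 − |Γ|²)·P_inc = 34.1 W

P_reflected ≈ 27.6 W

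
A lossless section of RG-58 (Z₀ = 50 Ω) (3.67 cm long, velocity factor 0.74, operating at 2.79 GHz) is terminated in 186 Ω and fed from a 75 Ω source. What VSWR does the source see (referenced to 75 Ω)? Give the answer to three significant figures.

VSWR ≈ 2.68

λ = v/f = 0.74·c / 2.79 GHz = 0.0796 m
βl = 2π·l/λ = 2π × 0.461 = 166°
tan(βl) = -0.249
Z_in = Z_0·(Z_L + jZ_0·tanβl)/(Z_0 + jZ_L·tanβl) = 106 + j86 Ω
Γ_s = (Z_in − Z_s)/(Z_in + Z_s) = (31.5 + j86)/(181 + j86), |Γ_s| = 0.456
VSWR = (1 + |Γ_s|)/(1 − |Γ_s|)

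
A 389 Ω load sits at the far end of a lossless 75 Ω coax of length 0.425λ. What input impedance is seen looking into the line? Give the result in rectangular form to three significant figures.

βl = 2π × 0.425 = 153°
tan(βl) = tan(153°) = -0.51
Z_in = Z_0·(Z_L + jZ_0·tanβl)/(Z_0 + jZ_L·tanβl)
     = 75·(389 − j38.2)/(75 − j198)

Z_in ≈ 61.4 + j124 Ω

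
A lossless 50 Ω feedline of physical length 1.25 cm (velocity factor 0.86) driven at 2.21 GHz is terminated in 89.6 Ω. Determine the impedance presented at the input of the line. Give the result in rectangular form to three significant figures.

Z_in ≈ 48.2 − j29 Ω

λ = v/f = 0.86·c / 2.21 GHz = 0.117 m
βl = 2π·l/λ = 2π × 0.107 = 38.5°
tan(βl) = tan(38.5°) = 0.797
Z_in = Z_0·(Z_L + jZ_0·tanβl)/(Z_0 + jZ_L·tanβl)
     = 50·(89.6 + j39.8)/(50 + j71.4)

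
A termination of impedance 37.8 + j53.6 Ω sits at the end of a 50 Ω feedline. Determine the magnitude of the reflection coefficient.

|Γ| ≈ 0.534

Γ = (Z_L − Z_0)/(Z_L + Z_0) = (-12.2 + j53.6)/(87.8 + j53.6)
|Γ| = 55/103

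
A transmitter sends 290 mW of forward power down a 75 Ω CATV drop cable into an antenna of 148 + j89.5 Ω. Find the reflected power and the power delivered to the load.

|Γ| = |(73 + j89.5)/(223 + j89.5)| = 0.481
|Γ|² = 0.231
P_refl = |Γ|²·P_inc = 67 mW, P_del = (1 − |Γ|²)·P_inc = 223 mW

P_reflected ≈ 67 mW; P_delivered ≈ 223 mW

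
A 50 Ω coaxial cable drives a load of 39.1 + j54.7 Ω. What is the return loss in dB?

Γ = (-10.9 + j54.7)/(89.1 + j54.7), |Γ| = 0.533
RL = −20·log₁₀|Γ| = −20·log₁₀(0.533)

RL ≈ 5.46 dB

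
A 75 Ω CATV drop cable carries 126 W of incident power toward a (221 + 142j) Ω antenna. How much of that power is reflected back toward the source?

|Γ| = |(146 + j142)/(296 + j142)| = 0.62
|Γ|² = 0.385
P_refl = |Γ|²·P_inc = 48.5 W, P_del = (1 − |Γ|²)·P_inc = 77.5 W

P_reflected ≈ 48.5 W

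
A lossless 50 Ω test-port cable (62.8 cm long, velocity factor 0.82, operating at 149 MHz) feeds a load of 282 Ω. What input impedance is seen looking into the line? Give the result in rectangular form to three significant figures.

Z_in ≈ 18.4 + j50 Ω

λ = v/f = 0.82·c / 149 MHz = 1.65 m
βl = 2π·l/λ = 2π × 0.38 = 137°
tan(βl) = tan(137°) = -0.935
Z_in = Z_0·(Z_L + jZ_0·tanβl)/(Z_0 + jZ_L·tanβl)
     = 50·(282 − j46.7)/(50 − j264)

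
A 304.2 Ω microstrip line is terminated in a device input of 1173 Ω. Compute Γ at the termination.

Γ = (Z_L − Z_0)/(Z_L + Z_0) = (1173 − 304.2)/(1173 + 304.2) = 868.8/1477

Γ = 0.588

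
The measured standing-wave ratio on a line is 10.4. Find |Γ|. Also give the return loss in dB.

|Γ| ≈ 0.825; return loss ≈ 1.68 dB

|Γ| = (S − 1)/(S + 1) = (10.4 − 1)/(10.4 + 1) = 9.4/11.4
RL = −20·log₁₀|Γ| = −20·log₁₀(0.825)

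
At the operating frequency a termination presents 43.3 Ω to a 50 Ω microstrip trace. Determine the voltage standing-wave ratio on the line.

VSWR ≈ 1.15

Γ = (43.3 − 50)/(43.3 + 50) = -0.0718
VSWR = (1 + 0.0718)/(1 − 0.0718)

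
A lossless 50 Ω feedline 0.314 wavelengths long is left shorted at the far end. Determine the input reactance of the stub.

βl = 2π × 0.314 = 113°
tan(βl) = -2.35
For a shorted stub, Z_in = jZ_0·tan(βl)

X_in ≈ -118 Ω (capacitive)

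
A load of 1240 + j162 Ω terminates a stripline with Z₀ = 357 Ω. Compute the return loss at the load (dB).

RL ≈ 5.05 dB

Γ = (883 + j162)/(1597 + j162), |Γ| = 0.559
RL = −20·log₁₀|Γ| = −20·log₁₀(0.559)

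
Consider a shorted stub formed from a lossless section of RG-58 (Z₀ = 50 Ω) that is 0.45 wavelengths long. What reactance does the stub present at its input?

X_in ≈ -16.2 Ω (capacitive)

βl = 2π × 0.45 = 162°
tan(βl) = -0.325
For a shorted stub, Z_in = jZ_0·tan(βl)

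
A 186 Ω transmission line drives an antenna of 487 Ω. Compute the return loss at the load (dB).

RL ≈ 6.99 dB

Γ = (487 − 186)/(487 + 186) = 0.447
RL = −20·log₁₀|Γ| = −20·log₁₀(0.447)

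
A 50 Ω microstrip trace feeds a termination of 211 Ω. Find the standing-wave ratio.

For a purely resistive load, VSWR = R_L/Z_0 or Z_0/R_L (whichever > 1) = 211/50

VSWR ≈ 4.22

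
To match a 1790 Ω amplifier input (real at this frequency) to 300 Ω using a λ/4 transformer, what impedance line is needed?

Z_qwt = √(Z_0·R_L) = √(300 × 1790) = √537000

Z_qwt ≈ 733 Ω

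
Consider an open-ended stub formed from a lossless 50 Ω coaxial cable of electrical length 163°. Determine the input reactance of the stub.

tan(βl) = -0.306
For an open-ended stub, Z_in = −jZ_0·cot(βl) = −jZ_0/tan(βl)

X_in ≈ 164 Ω (inductive)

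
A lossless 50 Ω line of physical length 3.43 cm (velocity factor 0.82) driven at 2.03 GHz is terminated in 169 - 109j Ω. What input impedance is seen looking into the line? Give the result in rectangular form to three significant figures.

Z_in ≈ 11.5 + j17.3 Ω

λ = v/f = 0.82·c / 2.03 GHz = 0.121 m
βl = 2π·l/λ = 2π × 0.283 = 102°
tan(βl) = tan(102°) = -4.75
Z_in = Z_0·(Z_L + jZ_0·tanβl)/(Z_0 + jZ_L·tanβl)
     = 50·(169 − j346)/(-467 − j802)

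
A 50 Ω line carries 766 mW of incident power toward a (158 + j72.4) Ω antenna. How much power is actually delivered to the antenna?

|Γ| = |(108 + j72.4)/(208 + j72.4)| = 0.59
|Γ|² = 0.349
P_refl = |Γ|²·P_inc = 267 mW, P_del = (1 − |Γ|²)·P_inc = 499 mW

P_delivered ≈ 499 mW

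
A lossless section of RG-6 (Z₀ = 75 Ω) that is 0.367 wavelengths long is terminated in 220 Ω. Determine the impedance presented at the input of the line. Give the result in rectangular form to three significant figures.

βl = 2π × 0.367 = 132°
tan(βl) = tan(132°) = -1.11
Z_in = Z_0·(Z_L + jZ_0·tanβl)/(Z_0 + jZ_L·tanβl)
     = 75·(220 − j82.9)/(75 − j243)

Z_in ≈ 42.4 + j54.7 Ω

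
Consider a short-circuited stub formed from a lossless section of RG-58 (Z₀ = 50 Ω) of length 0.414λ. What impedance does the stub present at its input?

Z_in ≈ −j30 Ω

βl = 2π × 0.414 = 149°
tan(βl) = -0.6
For a short-circuited stub, Z_in = jZ_0·tan(βl)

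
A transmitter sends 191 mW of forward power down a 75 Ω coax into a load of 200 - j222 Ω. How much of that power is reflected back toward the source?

P_reflected ≈ 99.3 mW

|Γ| = |(125 − j222)/(275 − j222)| = 0.721
|Γ|² = 0.52
P_refl = |Γ|²·P_inc = 99.3 mW, P_del = (1 − |Γ|²)·P_inc = 91.7 mW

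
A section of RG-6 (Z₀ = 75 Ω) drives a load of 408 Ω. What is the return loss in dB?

Γ = (408 − 75)/(408 + 75) = 0.689
RL = −20·log₁₀|Γ| = −20·log₁₀(0.689)

RL ≈ 3.23 dB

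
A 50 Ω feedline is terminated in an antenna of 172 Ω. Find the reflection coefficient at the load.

Γ = (Z_L − Z_0)/(Z_L + Z_0) = (172 − 50)/(172 + 50) = 122/222

Γ = 0.55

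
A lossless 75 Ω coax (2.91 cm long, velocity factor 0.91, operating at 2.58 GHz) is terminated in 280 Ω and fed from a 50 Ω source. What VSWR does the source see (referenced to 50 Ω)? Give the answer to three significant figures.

λ = v/f = 0.91·c / 2.58 GHz = 0.106 m
βl = 2π·l/λ = 2π × 0.275 = 99°
tan(βl) = -6.31
Z_in = Z_0·(Z_L + jZ_0·tanβl)/(Z_0 + jZ_L·tanβl) = 20.6 + j11 Ω
Γ_s = (Z_in − Z_s)/(Z_in + Z_s) = (-29.4 + j11)/(70.6 + j11), |Γ_s| = 0.44
VSWR = (1 + |Γ_s|)/(1 − |Γ_s|)

VSWR ≈ 2.57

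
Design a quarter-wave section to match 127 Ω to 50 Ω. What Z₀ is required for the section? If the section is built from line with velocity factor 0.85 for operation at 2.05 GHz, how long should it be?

Z_qwt ≈ 79.7 Ω; length ≈ 3.11 cm

Z_qwt = √(Z_0·R_L) = √(50 × 127) = √6350
λ = 0.85·c/f = 0.124 m, so l = λ/4 = 0.0311 m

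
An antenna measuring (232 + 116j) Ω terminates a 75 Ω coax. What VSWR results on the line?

VSWR ≈ 3.94

Γ = (Z_L − Z_0)/(Z_L + Z_0) = (157 + j116)/(307 + j116)
|Γ| = 195/328 = 0.595
VSWR = (1 + |Γ|)/(1 − |Γ|) = 1.59/0.405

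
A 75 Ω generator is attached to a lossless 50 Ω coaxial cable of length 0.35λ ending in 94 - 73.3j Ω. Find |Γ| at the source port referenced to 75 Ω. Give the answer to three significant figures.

|Γ| ≈ 0.529

βl = 2π × 0.35 = 126°
tan(βl) = -1.38
Z_in = Z_0·(Z_L + jZ_0·tanβl)/(Z_0 + jZ_L·tanβl) = 35.2 + j50.2 Ω
Γ_s = (Z_in − Z_s)/(Z_in + Z_s) = (-39.8 + j50.2)/(110 + j50.2), |Γ_s| = 0.529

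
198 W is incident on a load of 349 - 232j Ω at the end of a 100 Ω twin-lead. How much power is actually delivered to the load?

P_delivered ≈ 108 W

|Γ| = |(249 − j232)/(449 − j232)| = 0.673
|Γ|² = 0.453
P_refl = |Γ|²·P_inc = 89.8 W, P_del = (1 − |Γ|²)·P_inc = 108 W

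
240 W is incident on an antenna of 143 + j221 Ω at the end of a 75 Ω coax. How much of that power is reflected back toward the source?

P_reflected ≈ 133 W

|Γ| = |(68 + j221)/(218 + j221)| = 0.745
|Γ|² = 0.555
P_refl = |Γ|²·P_inc = 133 W, P_del = (1 − |Γ|²)·P_inc = 107 W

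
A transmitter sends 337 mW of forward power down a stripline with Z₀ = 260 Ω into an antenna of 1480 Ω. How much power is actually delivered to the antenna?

P_delivered ≈ 171 mW

Γ = (1480 − 260)/(1480 + 260) = 0.701
|Γ|² = 0.492
P_refl = |Γ|²·P_inc = 166 mW, P_del = (1 − |Γ|²)·P_inc = 171 mW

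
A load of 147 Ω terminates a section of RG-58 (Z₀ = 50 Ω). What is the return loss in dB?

RL ≈ 6.15 dB

Γ = (147 − 50)/(147 + 50) = 0.492
RL = −20·log₁₀|Γ| = −20·log₁₀(0.492)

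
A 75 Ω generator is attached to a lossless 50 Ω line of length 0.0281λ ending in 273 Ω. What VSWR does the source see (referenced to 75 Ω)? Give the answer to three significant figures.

VSWR ≈ 3.79

βl = 2π × 0.0281 = 10.1°
tan(βl) = 0.178
Z_in = Z_0·(Z_L + jZ_0·tanβl)/(Z_0 + jZ_L·tanβl) = 145 − j132 Ω
Γ_s = (Z_in − Z_s)/(Z_in + Z_s) = (69.5 − j132)/(220 − j132), |Γ_s| = 0.582
VSWR = (1 + |Γ_s|)/(1 − |Γ_s|)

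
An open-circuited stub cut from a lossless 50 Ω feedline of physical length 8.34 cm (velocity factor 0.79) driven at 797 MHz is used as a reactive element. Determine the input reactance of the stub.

X_in ≈ 9.69 Ω (inductive)

λ = v/f = 0.79·c / 797 MHz = 0.297 m
βl = 2π·l/λ = 2π × 0.28 = 101°
tan(βl) = -5.16
For an open-circuited stub, Z_in = −jZ_0·cot(βl) = −jZ_0/tan(βl)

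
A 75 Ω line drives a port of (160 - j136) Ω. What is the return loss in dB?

RL ≈ 4.57 dB

Γ = (85 − j136)/(235 − j136), |Γ| = 0.591
RL = −20·log₁₀|Γ| = −20·log₁₀(0.591)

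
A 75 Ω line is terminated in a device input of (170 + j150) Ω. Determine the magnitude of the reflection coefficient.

Γ = (Z_L − Z_0)/(Z_L + Z_0) = (95 + j150)/(245 + j150)
|Γ| = 178/287

|Γ| ≈ 0.618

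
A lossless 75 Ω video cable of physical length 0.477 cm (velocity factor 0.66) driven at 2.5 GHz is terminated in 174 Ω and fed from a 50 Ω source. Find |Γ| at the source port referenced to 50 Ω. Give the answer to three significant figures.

λ = v/f = 0.66·c / 2.5 GHz = 0.0792 m
βl = 2π·l/λ = 2π × 0.0602 = 21.7°
tan(βl) = 0.398
Z_in = Z_0·(Z_L + jZ_0·tanβl)/(Z_0 + jZ_L·tanβl) = 109 − j70.6 Ω
Γ_s = (Z_in − Z_s)/(Z_in + Z_s) = (58.9 − j70.6)/(159 − j70.6), |Γ_s| = 0.529

|Γ| ≈ 0.529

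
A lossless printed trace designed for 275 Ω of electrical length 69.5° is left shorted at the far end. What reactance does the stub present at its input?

tan(βl) = 2.67
For a shorted stub, Z_in = jZ_0·tan(βl)

X_in ≈ 736 Ω (inductive)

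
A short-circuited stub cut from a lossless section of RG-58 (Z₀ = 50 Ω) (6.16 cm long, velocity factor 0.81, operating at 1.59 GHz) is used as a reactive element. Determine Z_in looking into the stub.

λ = v/f = 0.81·c / 1.59 GHz = 0.153 m
βl = 2π·l/λ = 2π × 0.403 = 145°
tan(βl) = -0.698
For a short-circuited stub, Z_in = jZ_0·tan(βl)

Z_in ≈ −j34.9 Ω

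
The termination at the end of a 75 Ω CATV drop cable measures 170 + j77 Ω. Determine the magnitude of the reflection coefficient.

|Γ| ≈ 0.476

Γ = (Z_L − Z_0)/(Z_L + Z_0) = (95 + j77)/(245 + j77)
|Γ| = 122/257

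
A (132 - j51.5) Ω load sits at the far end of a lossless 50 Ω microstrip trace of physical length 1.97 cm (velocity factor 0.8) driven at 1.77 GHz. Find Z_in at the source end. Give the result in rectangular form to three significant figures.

Z_in ≈ 20.6 − j24.6 Ω

λ = v/f = 0.8·c / 1.77 GHz = 0.136 m
βl = 2π·l/λ = 2π × 0.145 = 52.3°
tan(βl) = tan(52.3°) = 1.29
Z_in = Z_0·(Z_L + jZ_0·tanβl)/(Z_0 + jZ_L·tanβl)
     = 50·(132 + j13.2)/(117 + j171)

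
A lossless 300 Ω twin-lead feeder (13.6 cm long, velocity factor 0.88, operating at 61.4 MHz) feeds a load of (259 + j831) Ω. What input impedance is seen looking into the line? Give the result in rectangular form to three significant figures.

λ = v/f = 0.88·c / 61.4 MHz = 4.3 m
βl = 2π·l/λ = 2π × 0.0316 = 11.4°
tan(βl) = tan(11.4°) = 0.201
Z_in = Z_0·(Z_L + jZ_0·tanβl)/(Z_0 + jZ_L·tanβl)
     = 300·(259 + j891)/(133 + j52.2)

Z_in ≈ 1190 + j1550 Ω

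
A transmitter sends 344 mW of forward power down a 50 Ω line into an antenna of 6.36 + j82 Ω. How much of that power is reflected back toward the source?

P_reflected ≈ 300 mW

|Γ| = |(-43.64 + j82)/(56.36 + j82)| = 0.934
|Γ|² = 0.872
P_refl = |Γ|²·P_inc = 300 mW, P_del = (1 − |Γ|²)·P_inc = 44.2 mW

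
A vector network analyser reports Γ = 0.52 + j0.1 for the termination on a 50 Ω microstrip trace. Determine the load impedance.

Z_L = Z_0·(1 + Γ)/(1 − Γ) = 50·(1.52 + j0.1)/(0.48 − j0.1)

Z_L ≈ 150 + j41.6 Ω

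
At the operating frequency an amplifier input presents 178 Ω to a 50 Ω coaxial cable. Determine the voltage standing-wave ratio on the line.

For a purely resistive load, VSWR = R_L/Z_0 or Z_0/R_L (whichever > 1) = 178/50

VSWR ≈ 3.56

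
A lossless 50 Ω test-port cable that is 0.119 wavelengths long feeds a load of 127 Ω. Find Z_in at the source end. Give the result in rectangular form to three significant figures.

βl = 2π × 0.119 = 42.8°
tan(βl) = tan(42.8°) = 0.927
Z_in = Z_0·(Z_L + jZ_0·tanβl)/(Z_0 + jZ_L·tanβl)
     = 50·(127 + j46.4)/(50 + j118)

Z_in ≈ 36.1 − j38.6 Ω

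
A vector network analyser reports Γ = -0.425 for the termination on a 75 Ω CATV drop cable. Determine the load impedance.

Z_L ≈ 30.3 Ω

Z_L = Z_0·(1 + Γ)/(1 − Γ) = 75·(0.575)/(1.43)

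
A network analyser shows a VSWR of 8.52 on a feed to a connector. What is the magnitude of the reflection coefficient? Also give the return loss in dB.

|Γ| = (S − 1)/(S + 1) = (8.52 − 1)/(8.52 + 1) = 7.52/9.52
RL = −20·log₁₀|Γ| = −20·log₁₀(0.79)

|Γ| ≈ 0.79; return loss ≈ 2.05 dB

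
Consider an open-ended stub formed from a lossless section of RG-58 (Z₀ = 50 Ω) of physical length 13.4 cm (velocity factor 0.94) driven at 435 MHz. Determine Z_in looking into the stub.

λ = v/f = 0.94·c / 435 MHz = 0.648 m
βl = 2π·l/λ = 2π × 0.207 = 74.4°
tan(βl) = 3.58
For an open-ended stub, Z_in = −jZ_0·cot(βl) = −jZ_0/tan(βl)

Z_in ≈ −j13.9 Ω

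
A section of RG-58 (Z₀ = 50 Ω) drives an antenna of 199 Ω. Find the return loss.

Γ = (199 − 50)/(199 + 50) = 0.598
RL = −20·log₁₀|Γ| = −20·log₁₀(0.598)

RL ≈ 4.46 dB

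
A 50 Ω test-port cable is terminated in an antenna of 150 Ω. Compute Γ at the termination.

Γ = 0.5

Γ = (Z_L − Z_0)/(Z_L + Z_0) = (150 − 50)/(150 + 50) = 100/200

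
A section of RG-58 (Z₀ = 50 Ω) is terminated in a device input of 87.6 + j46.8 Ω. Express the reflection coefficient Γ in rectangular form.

Γ ≈ 0.349 + j0.222

Γ = (Z_L − Z_0)/(Z_L + Z_0) = (37.6 + j46.8)/(137.6 + j46.8)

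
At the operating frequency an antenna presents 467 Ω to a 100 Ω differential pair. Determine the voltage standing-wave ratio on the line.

VSWR ≈ 4.67

Γ = (467 − 100)/(467 + 100) = 0.647
VSWR = (1 + 0.647)/(1 − 0.647)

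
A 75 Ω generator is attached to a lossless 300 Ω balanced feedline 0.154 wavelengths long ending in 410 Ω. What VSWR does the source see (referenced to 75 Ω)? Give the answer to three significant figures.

βl = 2π × 0.154 = 55.4°
tan(βl) = 1.45
Z_in = Z_0·(Z_L + jZ_0·tanβl)/(Z_0 + jZ_L·tanβl) = 258 − j76.6 Ω
Γ_s = (Z_in − Z_s)/(Z_in + Z_s) = (183 − j76.6)/(333 − j76.6), |Γ_s| = 0.581
VSWR = (1 + |Γ_s|)/(1 − |Γ_s|)

VSWR ≈ 3.77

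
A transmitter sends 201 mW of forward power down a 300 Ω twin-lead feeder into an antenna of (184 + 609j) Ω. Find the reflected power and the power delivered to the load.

P_reflected ≈ 128 mW; P_delivered ≈ 73.3 mW

|Γ| = |(-116 + j609)/(484 + j609)| = 0.797
|Γ|² = 0.635
P_refl = |Γ|²·P_inc = 128 mW, P_del = (1 − |Γ|²)·P_inc = 73.3 mW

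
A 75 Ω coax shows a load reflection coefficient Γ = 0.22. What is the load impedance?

Z_L = Z_0·(1 + Γ)/(1 − Γ) = 75·(1.22)/(0.78)

Z_L ≈ 117 Ω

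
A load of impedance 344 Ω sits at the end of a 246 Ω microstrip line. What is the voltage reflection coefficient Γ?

Γ = (Z_L − Z_0)/(Z_L + Z_0) = (344 − 246)/(344 + 246) = 98/590

Γ = 0.166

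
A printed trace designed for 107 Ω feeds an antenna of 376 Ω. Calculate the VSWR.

VSWR ≈ 3.51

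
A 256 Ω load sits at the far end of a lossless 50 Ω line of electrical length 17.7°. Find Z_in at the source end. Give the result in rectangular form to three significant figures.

Z_in ≈ 76.9 − j110 Ω

tan(βl) = tan(17.7°) = 0.319
Z_in = Z_0·(Z_L + jZ_0·tanβl)/(Z_0 + jZ_L·tanβl)
     = 50·(256 + j16)/(50 + j81.7)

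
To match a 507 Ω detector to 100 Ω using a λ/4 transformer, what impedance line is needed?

Z_qwt ≈ 225 Ω

Z_qwt = √(Z_0·R_L) = √(100 × 507) = √50700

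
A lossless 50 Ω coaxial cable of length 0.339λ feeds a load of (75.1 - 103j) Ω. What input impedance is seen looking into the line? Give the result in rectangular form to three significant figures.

βl = 2π × 0.339 = 122°
tan(βl) = tan(122°) = -1.6
Z_in = Z_0·(Z_L + jZ_0·tanβl)/(Z_0 + jZ_L·tanβl)
     = 50·(75.1 − j183)/(-115 − j120)

Z_in ≈ 24.2 + j54.4 Ω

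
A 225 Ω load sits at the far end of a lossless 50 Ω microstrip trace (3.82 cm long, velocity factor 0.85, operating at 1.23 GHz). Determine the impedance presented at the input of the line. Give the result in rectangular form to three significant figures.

λ = v/f = 0.85·c / 1.23 GHz = 0.207 m
βl = 2π·l/λ = 2π × 0.184 = 66.3°
tan(βl) = tan(66.3°) = 2.28
Z_in = Z_0·(Z_L + jZ_0·tanβl)/(Z_0 + jZ_L·tanβl)
     = 50·(225 + j114)/(50 + j513)

Z_in ≈ 13.1 − j20.6 Ω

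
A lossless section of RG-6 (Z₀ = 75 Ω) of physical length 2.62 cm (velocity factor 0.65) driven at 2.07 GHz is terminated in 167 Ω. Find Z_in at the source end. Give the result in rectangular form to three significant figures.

Z_in ≈ 34.5 + j10.6 Ω

λ = v/f = 0.65·c / 2.07 GHz = 0.0942 m
βl = 2π·l/λ = 2π × 0.278 = 100°
tan(βl) = tan(100°) = -5.6
Z_in = Z_0·(Z_L + jZ_0·tanβl)/(Z_0 + jZ_L·tanβl)
     = 75·(167 − j420)/(75 − j935)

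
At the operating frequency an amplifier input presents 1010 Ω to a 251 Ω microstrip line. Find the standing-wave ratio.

For a purely resistive load, VSWR = R_L/Z_0 or Z_0/R_L (whichever > 1) = 1010/251

VSWR ≈ 4.02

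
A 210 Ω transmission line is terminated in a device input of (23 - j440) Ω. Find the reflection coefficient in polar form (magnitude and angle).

Γ ≈ 0.96 ∠ -50.9°

Γ = (Z_L − Z_0)/(Z_L + Z_0) = (-187 − j440)/(233 − j440)
|Γ| = 478/498 = 0.96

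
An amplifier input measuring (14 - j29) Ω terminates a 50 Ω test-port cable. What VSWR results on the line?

VSWR ≈ 4.85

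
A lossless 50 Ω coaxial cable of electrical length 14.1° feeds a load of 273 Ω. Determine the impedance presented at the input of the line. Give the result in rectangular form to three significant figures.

Z_in ≈ 101 − j126 Ω

tan(βl) = tan(14.1°) = 0.251
Z_in = Z_0·(Z_L + jZ_0·tanβl)/(Z_0 + jZ_L·tanβl)
     = 50·(273 + j12.6)/(50 + j68.6)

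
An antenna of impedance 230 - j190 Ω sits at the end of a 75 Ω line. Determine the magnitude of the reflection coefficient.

|Γ| ≈ 0.682

Γ = (Z_L − Z_0)/(Z_L + Z_0) = (155 − j190)/(305 − j190)
|Γ| = 245/359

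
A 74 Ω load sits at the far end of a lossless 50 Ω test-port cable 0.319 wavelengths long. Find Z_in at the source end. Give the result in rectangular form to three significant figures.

βl = 2π × 0.319 = 115°
tan(βl) = tan(115°) = -2.16
Z_in = Z_0·(Z_L + jZ_0·tanβl)/(Z_0 + jZ_L·tanβl)
     = 50·(74 − j108)/(50 − j160)

Z_in ≈ 37.4 + j11.5 Ω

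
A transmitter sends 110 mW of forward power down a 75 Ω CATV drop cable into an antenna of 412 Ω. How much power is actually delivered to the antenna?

P_delivered ≈ 57.3 mW

Γ = (412 − 75)/(412 + 75) = 0.692
|Γ|² = 0.479
P_refl = |Γ|²·P_inc = 52.7 mW, P_del = (1 − |Γ|²)·P_inc = 57.3 mW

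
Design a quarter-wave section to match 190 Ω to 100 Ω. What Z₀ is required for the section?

Z_qwt = √(Z_0·R_L) = √(100 × 190) = √19000

Z_qwt ≈ 138 Ω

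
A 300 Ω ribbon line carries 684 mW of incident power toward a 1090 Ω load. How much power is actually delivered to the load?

P_delivered ≈ 463 mW

Γ = (1090 − 300)/(1090 + 300) = 0.568
|Γ|² = 0.323
P_refl = |Γ|²·P_inc = 221 mW, P_del = (1 − |Γ|²)·P_inc = 463 mW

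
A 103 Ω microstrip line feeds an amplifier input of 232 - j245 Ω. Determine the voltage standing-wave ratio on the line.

VSWR ≈ 5.01

Γ = (Z_L − Z_0)/(Z_L + Z_0) = (129 − j245)/(335 − j245)
|Γ| = 277/415 = 0.667
VSWR = (1 + |Γ|)/(1 − |Γ|) = 1.67/0.333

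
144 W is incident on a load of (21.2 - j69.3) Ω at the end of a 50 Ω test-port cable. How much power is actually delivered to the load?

|Γ| = |(-28.8 − j69.3)/(71.2 − j69.3)| = 0.755
|Γ|² = 0.57
P_refl = |Γ|²·P_inc = 82.2 W, P_del = (1 − |Γ|²)·P_inc = 61.8 W

P_delivered ≈ 61.8 W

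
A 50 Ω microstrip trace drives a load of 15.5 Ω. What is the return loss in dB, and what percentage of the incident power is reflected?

RL ≈ 5.57 dB; 27.7% of incident power reflected

Γ = (15.5 − 50)/(15.5 + 50) = -0.527
RL = −20·log₁₀(0.527) = 5.57 dB
P_refl/P_inc = |Γ|² = 0.277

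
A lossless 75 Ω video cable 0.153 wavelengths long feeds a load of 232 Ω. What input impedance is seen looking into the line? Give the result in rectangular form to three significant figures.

βl = 2π × 0.153 = 55.1°
tan(βl) = tan(55.1°) = 1.43
Z_in = Z_0·(Z_L + jZ_0·tanβl)/(Z_0 + jZ_L·tanβl)
     = 75·(232 + j107)/(75 + j332)

Z_in ≈ 34.3 − j44.6 Ω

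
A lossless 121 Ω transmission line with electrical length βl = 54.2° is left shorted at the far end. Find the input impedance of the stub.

Z_in ≈ +j168 Ω

tan(βl) = 1.39
For a shorted stub, Z_in = jZ_0·tan(βl)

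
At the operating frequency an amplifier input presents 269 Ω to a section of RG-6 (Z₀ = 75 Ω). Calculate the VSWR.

Γ = (269 − 75)/(269 + 75) = 0.564
VSWR = (1 + 0.564)/(1 − 0.564)

VSWR ≈ 3.59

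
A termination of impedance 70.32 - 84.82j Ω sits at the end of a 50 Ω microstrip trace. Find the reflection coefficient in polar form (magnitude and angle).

Γ ≈ 0.592 ∠ -41.3°

Γ = (Z_L − Z_0)/(Z_L + Z_0) = (20.32 − j84.82)/(120.3 − j84.82)
|Γ| = 87.2/147 = 0.592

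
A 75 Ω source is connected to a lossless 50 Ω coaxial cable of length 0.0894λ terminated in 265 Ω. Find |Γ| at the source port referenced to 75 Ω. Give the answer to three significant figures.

|Γ| ≈ 0.656

βl = 2π × 0.0894 = 32.2°
tan(βl) = 0.629
Z_in = Z_0·(Z_L + jZ_0·tanβl)/(Z_0 + jZ_L·tanβl) = 30.5 − j70.3 Ω
Γ_s = (Z_in − Z_s)/(Z_in + Z_s) = (-44.5 − j70.3)/(106 − j70.3), |Γ_s| = 0.656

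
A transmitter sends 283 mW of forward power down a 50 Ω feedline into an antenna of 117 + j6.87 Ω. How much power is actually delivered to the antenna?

|Γ| = |(67 + j6.87)/(167 + j6.87)| = 0.403
|Γ|² = 0.162
P_refl = |Γ|²·P_inc = 46 mW, P_del = (1 − |Γ|²)·P_inc = 237 mW

P_delivered ≈ 237 mW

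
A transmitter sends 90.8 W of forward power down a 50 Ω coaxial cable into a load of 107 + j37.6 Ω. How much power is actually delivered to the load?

|Γ| = |(57 + j37.6)/(157 + j37.6)| = 0.423
|Γ|² = 0.179
P_refl = |Γ|²·P_inc = 16.2 W, P_del = (1 − |Γ|²)·P_inc = 74.6 W

P_delivered ≈ 74.6 W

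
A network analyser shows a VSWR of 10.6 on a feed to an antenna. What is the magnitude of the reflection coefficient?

|Γ| ≈ 0.828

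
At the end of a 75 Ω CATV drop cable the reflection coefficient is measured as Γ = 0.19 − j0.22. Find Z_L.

Z_L ≈ 97.5 − j46.8 Ω

Z_L = Z_0·(1 + Γ)/(1 − Γ) = 75·(1.19 − j0.22)/(0.81 + j0.22)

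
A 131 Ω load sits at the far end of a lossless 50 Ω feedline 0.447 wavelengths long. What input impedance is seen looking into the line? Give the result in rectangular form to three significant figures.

βl = 2π × 0.447 = 161°
tan(βl) = tan(161°) = -0.346
Z_in = Z_0·(Z_L + jZ_0·tanβl)/(Z_0 + jZ_L·tanβl)
     = 50·(131 − j17.3)/(50 − j45.3)

Z_in ≈ 80.5 + j55.7 Ω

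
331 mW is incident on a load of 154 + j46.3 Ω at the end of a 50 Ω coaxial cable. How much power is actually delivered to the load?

|Γ| = |(104 + j46.3)/(204 + j46.3)| = 0.544
|Γ|² = 0.296
P_refl = |Γ|²·P_inc = 98 mW, P_del = (1 − |Γ|²)·P_inc = 233 mW

P_delivered ≈ 233 mW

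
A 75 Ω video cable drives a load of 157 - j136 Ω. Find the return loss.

Γ = (82 − j136)/(232 − j136), |Γ| = 0.591
RL = −20·log₁₀|Γ| = −20·log₁₀(0.591)

RL ≈ 4.58 dB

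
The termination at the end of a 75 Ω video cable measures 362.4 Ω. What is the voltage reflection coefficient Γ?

Γ = 0.657

Γ = (Z_L − Z_0)/(Z_L + Z_0) = (362.4 − 75)/(362.4 + 75) = 287.4/437.4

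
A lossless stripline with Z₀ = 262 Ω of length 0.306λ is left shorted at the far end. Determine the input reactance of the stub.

X_in ≈ -714 Ω (capacitive)

βl = 2π × 0.306 = 110°
tan(βl) = -2.72
For a shorted stub, Z_in = jZ_0·tan(βl)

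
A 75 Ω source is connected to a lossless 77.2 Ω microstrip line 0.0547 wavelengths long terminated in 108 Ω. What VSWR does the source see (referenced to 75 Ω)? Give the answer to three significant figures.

VSWR ≈ 1.43

βl = 2π × 0.0547 = 19.7°
tan(βl) = 0.358
Z_in = Z_0·(Z_L + jZ_0·tanβl)/(Z_0 + jZ_L·tanβl) = 97.4 − j21.1 Ω
Γ_s = (Z_in − Z_s)/(Z_in + Z_s) = (22.4 − j21.1)/(172 − j21.1), |Γ_s| = 0.177
VSWR = (1 + |Γ_s|)/(1 − |Γ_s|)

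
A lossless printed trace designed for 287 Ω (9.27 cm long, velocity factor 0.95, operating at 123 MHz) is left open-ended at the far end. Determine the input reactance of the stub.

X_in ≈ -1120 Ω (capacitive)

λ = v/f = 0.95·c / 123 MHz = 2.32 m
βl = 2π·l/λ = 2π × 0.04 = 14.4°
tan(βl) = 0.257
For an open-ended stub, Z_in = −jZ_0·cot(βl) = −jZ_0/tan(βl)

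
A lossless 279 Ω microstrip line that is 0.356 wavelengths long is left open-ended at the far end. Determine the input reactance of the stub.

βl = 2π × 0.356 = 128°
tan(βl) = -1.27
For an open-ended stub, Z_in = −jZ_0·cot(βl) = −jZ_0/tan(βl)

X_in ≈ 219 Ω (inductive)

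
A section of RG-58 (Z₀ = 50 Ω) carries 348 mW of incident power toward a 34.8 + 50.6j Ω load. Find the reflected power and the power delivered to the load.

|Γ| = |(-15.2 + j50.6)/(84.8 + j50.6)| = 0.535
|Γ|² = 0.286
P_refl = |Γ|²·P_inc = 99.6 mW, P_del = (1 − |Γ|²)·P_inc = 248 mW

P_reflected ≈ 99.6 mW; P_delivered ≈ 248 mW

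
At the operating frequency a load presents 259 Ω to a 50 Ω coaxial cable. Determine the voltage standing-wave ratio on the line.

Γ = (259 − 50)/(259 + 50) = 0.676
VSWR = (1 + 0.676)/(1 − 0.676)

VSWR ≈ 5.18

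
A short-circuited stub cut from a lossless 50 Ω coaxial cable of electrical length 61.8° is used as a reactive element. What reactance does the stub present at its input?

tan(βl) = 1.86
For a short-circuited stub, Z_in = jZ_0·tan(βl)

X_in ≈ 93.2 Ω (inductive)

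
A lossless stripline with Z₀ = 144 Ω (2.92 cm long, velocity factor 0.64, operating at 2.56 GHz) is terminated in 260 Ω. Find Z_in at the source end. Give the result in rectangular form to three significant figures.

λ = v/f = 0.64·c / 2.56 GHz = 0.075 m
βl = 2π·l/λ = 2π × 0.389 = 140°
tan(βl) = tan(140°) = -0.834
Z_in = Z_0·(Z_L + jZ_0·tanβl)/(Z_0 + jZ_L·tanβl)
     = 144·(260 − j120)/(144 − j217)

Z_in ≈ 135 + j83.1 Ω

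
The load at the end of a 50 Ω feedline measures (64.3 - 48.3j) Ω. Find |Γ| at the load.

Γ = (Z_L − Z_0)/(Z_L + Z_0) = (14.3 − j48.3)/(114.3 − j48.3)
|Γ| = 50.4/124

|Γ| ≈ 0.406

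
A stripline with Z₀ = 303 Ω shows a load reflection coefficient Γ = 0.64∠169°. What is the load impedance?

Z_L = Z_0·(1 + Γ)/(1 − Γ) = 303·(0.372 + j0.122)/(1.63 − j0.122)

Z_L ≈ 67.1 + j27.8 Ω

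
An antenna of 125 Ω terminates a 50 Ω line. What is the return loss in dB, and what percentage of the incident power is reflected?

RL ≈ 7.36 dB; 18.4% of incident power reflected

Γ = (125 − 50)/(125 + 50) = 0.429
RL = −20·log₁₀(0.429) = 7.36 dB
P_refl/P_inc = |Γ|² = 0.184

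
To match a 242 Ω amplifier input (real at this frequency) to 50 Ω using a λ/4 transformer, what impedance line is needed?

Z_qwt = √(Z_0·R_L) = √(50 × 242) = √12100

Z_qwt ≈ 110 Ω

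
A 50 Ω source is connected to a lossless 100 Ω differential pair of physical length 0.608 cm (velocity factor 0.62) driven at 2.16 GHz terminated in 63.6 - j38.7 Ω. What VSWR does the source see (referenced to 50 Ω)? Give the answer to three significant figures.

λ = v/f = 0.62·c / 2.16 GHz = 0.0861 m
βl = 2π·l/λ = 2π × 0.0706 = 25.4°
tan(βl) = 0.475
Z_in = Z_0·(Z_L + jZ_0·tanβl)/(Z_0 + jZ_L·tanβl) = 52.2 − j5.88 Ω
Γ_s = (Z_in − Z_s)/(Z_in + Z_s) = (2.22 − j5.88)/(102 − j5.88), |Γ_s| = 0.0614
VSWR = (1 + |Γ_s|)/(1 − |Γ_s|)

VSWR ≈ 1.13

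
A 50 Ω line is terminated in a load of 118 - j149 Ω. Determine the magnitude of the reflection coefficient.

Γ = (Z_L − Z_0)/(Z_L + Z_0) = (68 − j149)/(168 − j149)
|Γ| = 164/225

|Γ| ≈ 0.729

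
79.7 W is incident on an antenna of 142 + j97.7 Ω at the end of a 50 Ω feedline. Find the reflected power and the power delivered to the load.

|Γ| = |(92 + j97.7)/(192 + j97.7)| = 0.623
|Γ|² = 0.388
P_refl = |Γ|²·P_inc = 30.9 W, P_del = (1 − |Γ|²)·P_inc = 48.8 W

P_reflected ≈ 30.9 W; P_delivered ≈ 48.8 W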